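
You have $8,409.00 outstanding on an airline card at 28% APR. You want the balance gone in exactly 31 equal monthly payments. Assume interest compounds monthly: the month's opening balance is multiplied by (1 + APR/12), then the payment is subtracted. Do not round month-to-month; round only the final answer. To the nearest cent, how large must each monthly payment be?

Monthly rate r = 28%/12 = 2.33333% = 0.0233333.
Level-payment amortization: P = B₀·r / (1 − (1+r)^(−n)) = 8409.00·0.0233333 / (1 − 1.02333^(−31)).
Denominator 1 − (1+r)^(−31) = 0.510819365.
P = 196.21 / 0.510819365 ≈ 384.11.

$384.11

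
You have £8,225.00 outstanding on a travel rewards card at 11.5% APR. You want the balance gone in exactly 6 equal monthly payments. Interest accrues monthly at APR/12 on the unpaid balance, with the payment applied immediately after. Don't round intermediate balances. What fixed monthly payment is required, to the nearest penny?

£1,417.18

Monthly rate r = 11.5%/12 = 0.958333% = 0.00958333.
Level-payment amortization: P = B₀·r / (1 − (1+r)^(−n)) = 8225.00·0.00958333 / (1 − 1.00958^(−6)).
Denominator 1 − (1+r)^(−6) = 0.055619599.
P = 78.8229 / 0.055619599 ≈ 1417.18.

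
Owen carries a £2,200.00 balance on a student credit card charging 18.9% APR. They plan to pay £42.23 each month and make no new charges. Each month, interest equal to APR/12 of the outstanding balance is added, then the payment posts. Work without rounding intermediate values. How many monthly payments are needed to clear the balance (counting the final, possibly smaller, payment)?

Monthly rate r = 18.9%/12 = 1.575% = 0.01575.
Recurrence: B ← B·(1+r) − £42.23.
Month 1: interest £34.65; balance after payment £2,192.42.
Month 2: interest £34.53; balance after payment £2,184.72.
Closed form: n = −ln(1 − rB₀/P)/ln(1+r) = −ln(0.17949)/ln(1.01575) ≈ 109.912, so the balance reaches zero during payment 110.

110 months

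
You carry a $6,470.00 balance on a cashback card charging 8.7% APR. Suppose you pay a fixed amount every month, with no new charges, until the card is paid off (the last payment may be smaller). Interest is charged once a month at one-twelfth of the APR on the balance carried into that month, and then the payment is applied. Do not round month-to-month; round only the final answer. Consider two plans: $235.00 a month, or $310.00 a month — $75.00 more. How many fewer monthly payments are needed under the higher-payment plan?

8 fewer payments

Monthly rate r = 8.7%/12 = 0.725% = 0.00725.
At $235.00/mo: n = ⌈−ln(1 − rB₀/P)/ln(1+r)⌉ = 31 payments (last $193.24); total interest = total paid − $6,470.00 = $773.24.
At $310.00/mo: 23 payments (last $220.89); total interest $570.89.
Payments saved = 31 − 23 = 8.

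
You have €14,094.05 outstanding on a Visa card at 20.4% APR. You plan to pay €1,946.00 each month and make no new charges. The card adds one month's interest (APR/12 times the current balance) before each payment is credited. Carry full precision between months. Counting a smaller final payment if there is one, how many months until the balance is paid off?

Monthly rate r = 20.4%/12 = 1.7% = 0.017.
Recurrence: B ← B·(1+r) − €1,946.00.
Month 1: interest €239.60; balance after payment €12,387.65.
Month 2: interest €210.59; balance after payment €10,652.24.
Closed form: n = −ln(1 − rB₀/P)/ln(1+r) = −ln(0.87688)/ln(1.017) ≈ 7.794, so the balance reaches zero during payment 8.

8 months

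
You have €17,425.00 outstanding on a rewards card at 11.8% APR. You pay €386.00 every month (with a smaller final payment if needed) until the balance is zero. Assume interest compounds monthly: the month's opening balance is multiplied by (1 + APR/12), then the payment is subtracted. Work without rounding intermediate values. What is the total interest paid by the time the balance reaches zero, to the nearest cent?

Monthly rate r = 11.8%/12 = 0.983333% = 0.00983333.
Payoff takes n = ⌈−ln(1 − rB₀/P)/ln(1+r)⌉ = ⌈59.968⌉ = 60 payments; the last is €373.87.
Total paid = 59·€386.00 + €373.87 = €23,147.87.
Total interest = total paid − principal = €23,147.87 − €17,425.00 = €5,722.87.

€5,722.87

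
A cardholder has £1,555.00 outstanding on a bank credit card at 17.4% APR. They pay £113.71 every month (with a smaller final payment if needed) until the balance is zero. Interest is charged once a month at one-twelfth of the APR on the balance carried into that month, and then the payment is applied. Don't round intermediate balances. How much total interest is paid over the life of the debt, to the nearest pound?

Monthly rate r = 17.4%/12 = 1.45% = 0.0145.
Payoff takes n = ⌈−ln(1 − rB₀/P)/ln(1+r)⌉ = ⌈15.352⌉ = 16 payments; the last is £40.23.
Total paid = 15·£113.71 + £40.23 = £1,745.88.
Total interest = total paid − principal = £1,745.88 − £1,555.00 = £190.88.

£191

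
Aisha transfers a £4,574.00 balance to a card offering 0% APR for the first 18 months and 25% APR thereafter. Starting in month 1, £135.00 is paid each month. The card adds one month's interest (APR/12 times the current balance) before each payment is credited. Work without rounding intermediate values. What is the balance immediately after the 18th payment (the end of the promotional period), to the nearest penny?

£2,144.00

Promo months 1–18 at r₀ = 0%/12 = 0; months 19+ at r₁ = 25%/12 = 0.0208333.
After month 18 (no interest yet): B = £4,574.00 − 18·£135.00 = £2,144.00.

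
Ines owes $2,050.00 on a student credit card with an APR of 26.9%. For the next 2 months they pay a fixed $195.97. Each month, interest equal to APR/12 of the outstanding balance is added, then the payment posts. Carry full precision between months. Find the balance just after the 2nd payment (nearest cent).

$1,746.61

Monthly rate r = 26.9%/12 = 2.24167% = 0.0224167.
Each month: B ← B·(1+r) − $195.97.
Month 1: interest $45.95; balance after payment $1,899.98.
Month 2: interest $42.59; balance after payment $1,746.61.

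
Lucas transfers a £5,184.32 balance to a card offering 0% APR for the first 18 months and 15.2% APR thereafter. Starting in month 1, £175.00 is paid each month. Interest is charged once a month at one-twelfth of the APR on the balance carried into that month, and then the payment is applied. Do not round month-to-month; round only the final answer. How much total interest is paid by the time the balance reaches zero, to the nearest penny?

£180.47

Promo months 1–18 at r₀ = 0%/12 = 0; months 19+ at r₁ = 15.2%/12 = 0.0126667.
After month 18 (no interest yet): B = £5,184.32 − 18·£175.00 = £2,034.32.
Then at r₁ with £175.00/mo: n₂ = −ln(1 − r₁·B/P)/ln(1+r₁) ≈ 12.65 → 13 more payments.
Total paid = 30·£175.00 + £114.79 = £5,364.79; interest = £5,364.79 − £5,184.32 = £180.47.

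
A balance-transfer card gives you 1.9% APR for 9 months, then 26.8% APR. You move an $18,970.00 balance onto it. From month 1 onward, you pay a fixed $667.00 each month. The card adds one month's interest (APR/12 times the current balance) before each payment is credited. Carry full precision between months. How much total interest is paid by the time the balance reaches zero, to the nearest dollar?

$4,653

Promo months 1–9 at r₀ = 1.9%/12 = 0.00158333; months 10+ at r₁ = 26.8%/12 = 0.0223333.
After month 9: iterate B ← B·(1+r₀) − $667.00 for 9 months → $13,200.88.
Then at r₁ with $667.00/mo: n₂ = −ln(1 − r₁·B/P)/ln(1+r₁) ≈ 26.41 → 27 more payments.
Total paid = 35·$667.00 + $277.62 = $23,622.62; interest = $23,622.62 − $18,970.00 = $4,652.62.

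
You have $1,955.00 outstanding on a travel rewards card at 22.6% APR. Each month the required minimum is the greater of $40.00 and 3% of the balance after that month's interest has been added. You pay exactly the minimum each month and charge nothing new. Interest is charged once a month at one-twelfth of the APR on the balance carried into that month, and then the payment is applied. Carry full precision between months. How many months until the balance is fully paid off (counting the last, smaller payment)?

Monthly rate r = 22.6%/12 = 1.88333% = 0.0188333.
While 3% of the post-interest balance exceeds $40.00, each month B ← (B·(1+r))·(1 − 0.03), i.e. B shrinks by the factor (1+r)·0.97 = 0.98827.
This holds for months 1–35. Entering month 36 the balance is $1,293.50; 3% of the post-interest balance is now below $40.00, so the flat $40.00 minimum applies from here.
From month 36 a fixed $40.00 at rate r clears $1,293.50 in 51 more payments. Total: 35 + 51 = 86 months.

86 months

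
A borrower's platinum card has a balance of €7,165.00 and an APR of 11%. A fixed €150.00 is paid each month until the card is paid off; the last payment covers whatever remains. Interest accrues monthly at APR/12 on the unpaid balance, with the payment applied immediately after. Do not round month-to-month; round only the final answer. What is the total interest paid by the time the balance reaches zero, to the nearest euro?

€2,304

Monthly rate r = 11%/12 = 0.916667% = 0.00916667.
Payoff takes n = ⌈−ln(1 − rB₀/P)/ln(1+r)⌉ = ⌈63.125⌉ = 64 payments; the last is €18.77.
Total paid = 63·€150.00 + €18.77 = €9,468.77.
Total interest = total paid − principal = €9,468.77 − €7,165.00 = €2,303.77.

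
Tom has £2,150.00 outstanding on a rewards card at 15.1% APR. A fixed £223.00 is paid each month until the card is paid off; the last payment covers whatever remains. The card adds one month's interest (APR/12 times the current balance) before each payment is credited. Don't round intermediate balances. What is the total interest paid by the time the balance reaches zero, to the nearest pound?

Monthly rate r = 15.1%/12 = 1.25833% = 0.0125833.
Payoff takes n = ⌈−ln(1 − rB₀/P)/ln(1+r)⌉ = ⌈10.343⌉ = 11 payments; the last is £76.73.
Total paid = 10·£223.00 + £76.73 = £2,306.73.
Total interest = total paid − principal = £2,306.73 − £2,150.00 = £156.73.

£157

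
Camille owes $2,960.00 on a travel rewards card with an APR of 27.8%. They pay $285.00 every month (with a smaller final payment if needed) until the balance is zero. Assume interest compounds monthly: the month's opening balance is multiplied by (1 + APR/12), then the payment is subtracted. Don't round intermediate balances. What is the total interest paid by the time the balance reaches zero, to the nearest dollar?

$465

Monthly rate r = 27.8%/12 = 2.31667% = 0.0231667.
Payoff takes n = ⌈−ln(1 − rB₀/P)/ln(1+r)⌉ = ⌈12.018⌉ = 13 payments; the last is $5.14.
Total paid = 12·$285.00 + $5.14 = $3,425.14.
Total interest = total paid − principal = $3,425.14 − $2,960.00 = $465.14.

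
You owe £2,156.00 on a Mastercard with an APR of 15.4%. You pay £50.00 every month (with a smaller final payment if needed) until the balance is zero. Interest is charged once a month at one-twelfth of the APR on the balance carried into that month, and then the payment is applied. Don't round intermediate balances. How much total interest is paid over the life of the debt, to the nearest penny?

£1,004.55

Monthly rate r = 15.4%/12 = 1.28333% = 0.0128333.
Payoff takes n = ⌈−ln(1 − rB₀/P)/ln(1+r)⌉ = ⌈63.210⌉ = 64 payments; the last is £10.55.
Total paid = 63·£50.00 + £10.55 = £3,160.55.
Total interest = total paid − principal = £3,160.55 − £2,156.00 = £1,004.55.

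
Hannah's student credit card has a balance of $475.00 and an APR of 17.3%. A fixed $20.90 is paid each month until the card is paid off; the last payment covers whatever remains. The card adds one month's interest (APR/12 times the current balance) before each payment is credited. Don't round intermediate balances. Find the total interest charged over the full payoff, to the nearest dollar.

Monthly rate r = 17.3%/12 = 1.44167% = 0.0144167.
Payoff takes n = ⌈−ln(1 − rB₀/P)/ln(1+r)⌉ = ⌈27.734⌉ = 28 payments; the last is $15.37.
Total paid = 27·$20.90 + $15.37 = $579.67.
Total interest = total paid − principal = $579.67 − $475.00 = $104.67.

$105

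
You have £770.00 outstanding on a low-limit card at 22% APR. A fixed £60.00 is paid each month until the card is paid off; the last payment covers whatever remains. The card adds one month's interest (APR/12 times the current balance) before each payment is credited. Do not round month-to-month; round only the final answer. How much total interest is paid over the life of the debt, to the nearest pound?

Monthly rate r = 22%/12 = 1.83333% = 0.0183333.
Payoff takes n = ⌈−ln(1 − rB₀/P)/ln(1+r)⌉ = ⌈14.765⌉ = 15 payments; the last is £46.01.
Total paid = 14·£60.00 + £46.01 = £886.01.
Total interest = total paid − principal = £886.01 − £770.00 = £116.01.

£116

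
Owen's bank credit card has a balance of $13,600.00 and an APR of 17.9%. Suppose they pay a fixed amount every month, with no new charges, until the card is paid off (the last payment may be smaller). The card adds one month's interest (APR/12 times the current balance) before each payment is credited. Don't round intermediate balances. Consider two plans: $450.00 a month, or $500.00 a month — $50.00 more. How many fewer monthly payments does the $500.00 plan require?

Monthly rate r = 17.9%/12 = 1.49167% = 0.0149167.
At $450.00/mo: n = ⌈−ln(1 − rB₀/P)/ln(1+r)⌉ = 41 payments (last $215.38); total interest = total paid − $13,600.00 = $4,615.38.
At $500.00/mo: 36 payments (last $74.74); total interest $3,974.74.
Payments saved = 41 − 36 = 5.

5 fewer payments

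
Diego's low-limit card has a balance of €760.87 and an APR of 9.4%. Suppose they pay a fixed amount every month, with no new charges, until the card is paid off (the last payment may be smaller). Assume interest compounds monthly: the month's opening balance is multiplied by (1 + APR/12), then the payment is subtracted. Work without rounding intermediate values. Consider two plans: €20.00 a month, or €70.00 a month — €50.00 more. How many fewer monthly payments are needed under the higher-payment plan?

34 fewer payments

Monthly rate r = 9.4%/12 = 0.783333% = 0.00783333.
At €20.00/mo: n = ⌈−ln(1 − rB₀/P)/ln(1+r)⌉ = 46 payments (last €6.95); total interest = total paid − €760.87 = €146.08.
At €70.00/mo: 12 payments (last €28.40); total interest €37.53.
Payments saved = 46 − 12 = 34.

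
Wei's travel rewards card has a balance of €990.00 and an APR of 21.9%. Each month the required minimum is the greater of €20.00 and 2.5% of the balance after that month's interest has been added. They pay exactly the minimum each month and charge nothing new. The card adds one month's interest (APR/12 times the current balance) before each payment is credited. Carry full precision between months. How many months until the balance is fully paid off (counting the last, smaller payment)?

102 months

Monthly rate r = 21.9%/12 = 1.825% = 0.01825.
While 2.5% of the post-interest balance exceeds €20.00, each month B ← (B·(1+r))·(1 − 0.025), i.e. B shrinks by the factor (1+r)·0.975 = 0.99279.
This holds for months 1–32. Entering month 33 the balance is €785.46; 2.5% of the post-interest balance is now below €20.00, so the flat €20.00 minimum applies from here.
From month 33 a fixed €20.00 at rate r clears €785.46 in 70 more payments. Total: 32 + 70 = 102 months.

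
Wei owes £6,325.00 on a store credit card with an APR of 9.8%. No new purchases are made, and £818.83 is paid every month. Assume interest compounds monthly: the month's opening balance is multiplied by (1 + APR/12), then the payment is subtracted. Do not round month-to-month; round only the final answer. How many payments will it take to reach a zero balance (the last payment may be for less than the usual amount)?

9 payments

Monthly rate r = 9.8%/12 = 0.816667% = 0.00816667.
Recurrence: B ← B·(1+r) − £818.83.
Month 1: interest £51.65; balance after payment £5,557.82.
Month 2: interest £45.39; balance after payment £4,784.38.
Closed form: n = −ln(1 − rB₀/P)/ln(1+r) = −ln(0.93692)/ln(1.00817) ≈ 8.011, so the balance reaches zero during payment 9.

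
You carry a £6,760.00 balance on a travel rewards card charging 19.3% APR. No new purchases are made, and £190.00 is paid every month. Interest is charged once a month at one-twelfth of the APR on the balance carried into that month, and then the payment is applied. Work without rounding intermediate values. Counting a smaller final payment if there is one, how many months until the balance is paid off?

Monthly rate r = 19.3%/12 = 1.60833% = 0.0160833.
Recurrence: B ← B·(1+r) − £190.00.
Month 1: interest £108.72; balance after payment £6,678.72.
Month 2: interest £107.42; balance after payment £6,596.14.
Closed form: n = −ln(1 − rB₀/P)/ln(1+r) = −ln(0.42777)/ln(1.01608) ≈ 53.221, so the balance reaches zero during payment 54.

54 payments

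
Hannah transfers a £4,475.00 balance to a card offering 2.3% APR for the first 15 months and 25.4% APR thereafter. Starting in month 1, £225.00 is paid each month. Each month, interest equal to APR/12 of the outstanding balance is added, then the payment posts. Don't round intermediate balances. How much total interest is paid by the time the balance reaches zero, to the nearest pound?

£170

Promo months 1–15 at r₀ = 2.3%/12 = 0.00191667; months 16+ at r₁ = 25.4%/12 = 0.0211667.
After month 15: iterate B ← B·(1+r₀) − £225.00 for 15 months → £1,184.74.
Then at r₁ with £225.00/mo: n₂ = −ln(1 − r₁·B/P)/ln(1+r₁) ≈ 5.64 → 6 more payments.
Total paid = 20·£225.00 + £144.90 = £4,644.90; interest = £4,644.90 − £4,475.00 = £169.90.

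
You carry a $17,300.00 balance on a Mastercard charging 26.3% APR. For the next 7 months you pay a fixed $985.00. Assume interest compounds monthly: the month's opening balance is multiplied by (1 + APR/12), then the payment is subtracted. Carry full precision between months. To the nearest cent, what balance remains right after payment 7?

$12,769.86

Monthly rate r = 26.3%/12 = 2.19167% = 0.0219167.
Each month: B ← B·(1+r) − $985.00.
Month 1: interest $379.16; balance after payment $16,694.16.
Month 2: interest $365.88; balance after payment $16,075.04.
Month 3: interest $352.31; balance after payment $15,442.35.
Month 4: interest $338.44; balance after payment $14,795.79.
Month 5: interest $324.27; balance after payment $14,135.07.
Month 6: interest $309.79; balance after payment $13,459.86.
Month 7: interest $295.00; balance after payment $12,769.86.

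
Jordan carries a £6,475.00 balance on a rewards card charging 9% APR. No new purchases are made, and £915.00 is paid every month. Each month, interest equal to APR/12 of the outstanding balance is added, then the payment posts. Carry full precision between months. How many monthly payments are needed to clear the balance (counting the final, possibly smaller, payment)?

Monthly rate r = 9%/12 = 0.75% = 0.0075.
Recurrence: B ← B·(1+r) − £915.00.
Month 1: interest £48.56; balance after payment £5,608.56.
Month 2: interest £42.06; balance after payment £4,735.63.
Closed form: n = −ln(1 − rB₀/P)/ln(1+r) = −ln(0.94693)/ln(1.0075) ≈ 7.298, so the balance reaches zero during payment 8.

8 months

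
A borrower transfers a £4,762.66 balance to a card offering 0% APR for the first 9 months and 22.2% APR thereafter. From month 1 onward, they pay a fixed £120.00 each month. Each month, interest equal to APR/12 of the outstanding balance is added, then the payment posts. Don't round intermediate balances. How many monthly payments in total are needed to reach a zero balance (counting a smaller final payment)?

55 payments

Promo months 1–9 at r₀ = 0%/12 = 0; months 10+ at r₁ = 22.2%/12 = 0.0185.
After month 9 (no interest yet): B = £4,762.66 − 9·£120.00 = £3,682.66.
Then at r₁ with £120.00/mo: n₂ = −ln(1 − r₁·B/P)/ln(1+r₁) ≈ 45.76 → 46 more payments.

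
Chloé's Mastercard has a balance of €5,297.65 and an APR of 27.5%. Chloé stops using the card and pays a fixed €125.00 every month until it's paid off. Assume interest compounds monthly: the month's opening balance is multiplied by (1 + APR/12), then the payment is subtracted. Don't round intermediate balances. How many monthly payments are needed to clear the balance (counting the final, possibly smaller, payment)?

157 months

Monthly rate r = 27.5%/12 = 2.29167% = 0.0229167.
Recurrence: B ← B·(1+r) − €125.00.
Month 1: interest €121.40; balance after payment €5,294.05.
Month 2: interest €121.32; balance after payment €5,290.38.
Closed form: n = −ln(1 − rB₀/P)/ln(1+r) = −ln(0.028764)/ln(1.02292) ≈ 156.617, so the balance reaches zero during payment 157.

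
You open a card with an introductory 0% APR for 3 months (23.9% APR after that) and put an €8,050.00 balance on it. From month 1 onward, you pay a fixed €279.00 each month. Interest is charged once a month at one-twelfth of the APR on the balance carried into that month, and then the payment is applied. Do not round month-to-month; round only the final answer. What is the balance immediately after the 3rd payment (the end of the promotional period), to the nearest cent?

Promo months 1–3 at r₀ = 0%/12 = 0; months 4+ at r₁ = 23.9%/12 = 0.0199167.
After month 3 (no interest yet): B = €8,050.00 − 3·€279.00 = €7,213.00.

€7,213.00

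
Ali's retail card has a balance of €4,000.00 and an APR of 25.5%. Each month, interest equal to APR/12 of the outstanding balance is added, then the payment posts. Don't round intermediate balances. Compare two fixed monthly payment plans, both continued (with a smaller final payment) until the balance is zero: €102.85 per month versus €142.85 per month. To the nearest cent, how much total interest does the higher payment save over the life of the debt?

€2,425.13

Monthly rate r = 25.5%/12 = 2.125% = 0.02125.
At €102.85/mo: n = ⌈−ln(1 − rB₀/P)/ln(1+r)⌉ = 84 payments (last €29.55); total interest = total paid − €4,000.00 = €4,566.10.
At €142.85/mo: 43 payments (last €141.27); total interest €2,140.97.
Interest saved = €4,566.10 − €2,140.97 = €2,425.13.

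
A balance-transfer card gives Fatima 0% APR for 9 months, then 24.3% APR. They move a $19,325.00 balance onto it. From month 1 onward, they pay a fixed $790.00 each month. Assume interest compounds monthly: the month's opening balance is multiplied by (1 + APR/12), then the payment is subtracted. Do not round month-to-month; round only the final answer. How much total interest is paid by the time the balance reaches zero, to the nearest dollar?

$2,586

Promo months 1–9 at r₀ = 0%/12 = 0; months 10+ at r₁ = 24.3%/12 = 0.02025.
After month 9 (no interest yet): B = $19,325.00 − 9·$790.00 = $12,215.00.
Then at r₁ with $790.00/mo: n₂ = −ln(1 − r₁·B/P)/ln(1+r₁) ≈ 18.73 → 19 more payments.
Total paid = 27·$790.00 + $581.47 = $21,911.47; interest = $21,911.47 − $19,325.00 = $2,586.47.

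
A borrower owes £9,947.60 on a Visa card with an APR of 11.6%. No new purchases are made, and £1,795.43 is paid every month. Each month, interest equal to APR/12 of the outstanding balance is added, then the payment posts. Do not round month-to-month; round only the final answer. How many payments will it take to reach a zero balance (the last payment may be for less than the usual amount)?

Monthly rate r = 11.6%/12 = 0.966667% = 0.00966667.
Recurrence: B ← B·(1+r) − £1,795.43.
Month 1: interest £96.16; balance after payment £8,248.33.
Month 2: interest £79.73; balance after payment £6,532.63.
Month 3: interest £63.15; balance after payment £4,800.35.
Month 4: interest £46.40; balance after payment £3,051.33.
Month 5: interest £29.50; balance after payment £1,285.39.
Month 6: interest £12.43; balance after payment £0.00.

6 months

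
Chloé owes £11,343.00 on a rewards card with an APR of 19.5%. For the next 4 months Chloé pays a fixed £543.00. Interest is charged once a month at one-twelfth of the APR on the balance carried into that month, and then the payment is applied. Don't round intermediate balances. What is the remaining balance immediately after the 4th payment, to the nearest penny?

£9,872.94

Monthly rate r = 19.5%/12 = 1.625% = 0.01625.
Each month: B ← B·(1+r) − £543.00.
Month 1: interest £184.32; balance after payment £10,984.32.
Month 2: interest £178.50; balance after payment £10,619.82.
Month 3: interest £172.57; balance after payment £10,249.39.
Month 4: interest £166.55; balance after payment £9,872.94.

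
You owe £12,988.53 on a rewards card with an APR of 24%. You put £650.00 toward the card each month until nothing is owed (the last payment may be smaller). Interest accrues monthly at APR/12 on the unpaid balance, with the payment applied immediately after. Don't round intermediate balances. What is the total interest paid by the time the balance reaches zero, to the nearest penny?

Monthly rate r = 24%/12 = 2% = 0.02.
Payoff takes n = ⌈−ln(1 − rB₀/P)/ln(1+r)⌉ = ⌈25.766⌉ = 26 payments; the last is £499.15.
Total paid = 25·£650.00 + £499.15 = £16,749.15.
Total interest = total paid − principal = £16,749.15 − £12,988.53 = £3,760.62.

£3,760.62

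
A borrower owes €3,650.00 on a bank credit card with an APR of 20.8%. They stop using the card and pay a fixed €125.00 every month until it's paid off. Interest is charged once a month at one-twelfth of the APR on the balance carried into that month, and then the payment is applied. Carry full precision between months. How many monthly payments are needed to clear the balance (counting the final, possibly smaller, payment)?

42 months

Monthly rate r = 20.8%/12 = 1.73333% = 0.0173333.
Recurrence: B ← B·(1+r) − €125.00.
Month 1: interest €63.27; balance after payment €3,588.27.
Month 2: interest €62.20; balance after payment €3,525.46.
Closed form: n = −ln(1 − rB₀/P)/ln(1+r) = −ln(0.49387)/ln(1.01733) ≈ 41.053, so the balance reaches zero during payment 42.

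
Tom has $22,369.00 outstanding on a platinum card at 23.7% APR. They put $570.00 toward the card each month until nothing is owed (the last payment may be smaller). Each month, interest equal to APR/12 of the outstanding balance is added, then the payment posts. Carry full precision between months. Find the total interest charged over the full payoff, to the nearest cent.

Monthly rate r = 23.7%/12 = 1.975% = 0.01975.
Payoff takes n = ⌈−ln(1 − rB₀/P)/ln(1+r)⌉ = ⌈76.285⌉ = 77 payments; the last is $163.75.
Total paid = 76·$570.00 + $163.75 = $43,483.75.
Total interest = total paid − principal = $43,483.75 − $22,369.00 = $21,114.75.

$21,114.75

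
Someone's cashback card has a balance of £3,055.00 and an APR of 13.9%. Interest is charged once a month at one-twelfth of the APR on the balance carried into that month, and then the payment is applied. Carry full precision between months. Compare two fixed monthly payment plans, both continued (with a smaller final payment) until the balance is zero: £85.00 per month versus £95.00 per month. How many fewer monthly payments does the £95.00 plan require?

6 fewer payments

Monthly rate r = 13.9%/12 = 1.15833% = 0.0115833.
At £85.00/mo: n = ⌈−ln(1 − rB₀/P)/ln(1+r)⌉ = 47 payments (last £63.78); total interest = total paid − £3,055.00 = £918.78.
At £95.00/mo: 41 payments (last £44.14); total interest £789.14.
Payments saved = 47 − 41 = 6.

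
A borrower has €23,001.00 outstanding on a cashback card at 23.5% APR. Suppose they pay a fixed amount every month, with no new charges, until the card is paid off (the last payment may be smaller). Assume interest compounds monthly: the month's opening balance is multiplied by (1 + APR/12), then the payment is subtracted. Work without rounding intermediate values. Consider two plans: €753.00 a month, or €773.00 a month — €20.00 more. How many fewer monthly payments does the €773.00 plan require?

Monthly rate r = 23.5%/12 = 1.95833% = 0.0195833.
At €753.00/mo: n = ⌈−ln(1 − rB₀/P)/ln(1+r)⌉ = 48 payments (last €9.92); total interest = total paid − €23,001.00 = €12,399.92.
At €773.00/mo: 46 payments (last €50.12); total interest €11,834.12.
Payments saved = 48 − 46 = 2.

2 fewer payments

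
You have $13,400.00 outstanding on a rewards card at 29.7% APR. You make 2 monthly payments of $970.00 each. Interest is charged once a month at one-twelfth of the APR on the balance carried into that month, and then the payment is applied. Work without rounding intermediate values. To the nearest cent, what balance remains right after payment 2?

Monthly rate r = 29.7%/12 = 2.475% = 0.02475.
Each month: B ← B·(1+r) − $970.00.
Month 1: interest $331.65; balance after payment $12,761.65.
Month 2: interest $315.85; balance after payment $12,107.50.

$12,107.50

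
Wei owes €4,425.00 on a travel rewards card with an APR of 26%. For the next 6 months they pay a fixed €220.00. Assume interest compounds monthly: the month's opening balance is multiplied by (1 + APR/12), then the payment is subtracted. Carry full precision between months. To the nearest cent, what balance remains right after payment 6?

Monthly rate r = 26%/12 = 2.16667% = 0.0216667.
Each month: B ← B·(1+r) − €220.00.
Month 1: interest €95.88; balance after payment €4,300.88.
Month 2: interest €93.19; balance after payment €4,174.06.
Month 3: interest €90.44; balance after payment €4,044.50.
Month 4: interest €87.63; balance after payment €3,912.13.
Month 5: interest €84.76; balance after payment €3,776.89.
Month 6: interest €81.83; balance after payment €3,638.72.

€3,638.72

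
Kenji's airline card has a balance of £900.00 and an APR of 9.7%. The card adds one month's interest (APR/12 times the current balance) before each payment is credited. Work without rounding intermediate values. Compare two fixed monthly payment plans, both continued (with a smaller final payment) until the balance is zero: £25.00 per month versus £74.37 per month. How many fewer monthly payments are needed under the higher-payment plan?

Monthly rate r = 9.7%/12 = 0.808333% = 0.00808333.
At £25.00/mo: n = ⌈−ln(1 − rB₀/P)/ln(1+r)⌉ = 43 payments (last £17.92); total interest = total paid − £900.00 = £167.92.
At £74.37/mo: 13 payments (last £58.55); total interest £50.99.
Payments saved = 43 − 13 = 30.

30 fewer payments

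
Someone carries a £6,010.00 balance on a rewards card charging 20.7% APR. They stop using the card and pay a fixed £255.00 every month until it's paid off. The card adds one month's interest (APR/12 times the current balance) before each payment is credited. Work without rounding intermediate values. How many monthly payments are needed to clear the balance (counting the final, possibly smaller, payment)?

Monthly rate r = 20.7%/12 = 1.725% = 0.01725.
Recurrence: B ← B·(1+r) − £255.00.
Month 1: interest £103.67; balance after payment £5,858.67.
Month 2: interest £101.06; balance after payment £5,704.73.
Closed form: n = −ln(1 − rB₀/P)/ln(1+r) = −ln(0.59344)/ln(1.01725) ≈ 30.510, so the balance reaches zero during payment 31.

31 payments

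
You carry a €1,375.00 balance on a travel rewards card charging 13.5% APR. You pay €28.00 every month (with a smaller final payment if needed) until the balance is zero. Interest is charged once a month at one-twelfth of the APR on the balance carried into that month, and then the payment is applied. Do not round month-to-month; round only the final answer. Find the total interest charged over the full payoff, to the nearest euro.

€637

Monthly rate r = 13.5%/12 = 1.125% = 0.01125.
Payoff takes n = ⌈−ln(1 − rB₀/P)/ln(1+r)⌉ = ⌈71.866⌉ = 72 payments; the last is €24.27.
Total paid = 71·€28.00 + €24.27 = €2,012.27.
Total interest = total paid − principal = €2,012.27 − €1,375.00 = €637.27.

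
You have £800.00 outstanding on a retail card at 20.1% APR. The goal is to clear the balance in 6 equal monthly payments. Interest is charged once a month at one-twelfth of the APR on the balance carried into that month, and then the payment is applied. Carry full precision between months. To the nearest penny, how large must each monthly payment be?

£141.26

Monthly rate r = 20.1%/12 = 1.675% = 0.01675.
Level-payment amortization: P = B₀·r / (1 − (1+r)^(−n)) = 800.00·0.01675 / (1 − 1.01675^(−6)).
Denominator 1 − (1+r)^(−6) = 0.0948617593.
P = 13.4 / 0.0948617593 ≈ 141.26.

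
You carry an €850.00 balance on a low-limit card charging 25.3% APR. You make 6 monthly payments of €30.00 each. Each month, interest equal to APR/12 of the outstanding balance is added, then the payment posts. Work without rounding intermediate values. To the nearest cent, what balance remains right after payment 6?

€773.60

Monthly rate r = 25.3%/12 = 2.10833% = 0.0210833.
Each month: B ← B·(1+r) − €30.00.
Month 1: interest €17.92; balance after payment €837.92.
Month 2: interest €17.67; balance after payment €825.59.
Month 3: interest €17.41; balance after payment €812.99.
Month 4: interest €17.14; balance after payment €800.13.
Month 5: interest €16.87; balance after payment €787.00.
Month 6: interest €16.59; balance after payment €773.60.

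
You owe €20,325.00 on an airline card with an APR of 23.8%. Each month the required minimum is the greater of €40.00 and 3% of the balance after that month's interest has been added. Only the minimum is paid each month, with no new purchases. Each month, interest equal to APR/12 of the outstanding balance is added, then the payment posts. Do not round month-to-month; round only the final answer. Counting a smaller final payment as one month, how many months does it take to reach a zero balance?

Monthly rate r = 23.8%/12 = 1.98333% = 0.0198333.
While 3% of the post-interest balance exceeds €40.00, each month B ← (B·(1+r))·(1 − 0.03), i.e. B shrinks by the factor (1+r)·0.97 = 0.98924.
This holds for months 1–254. Entering month 255 the balance is €1,301.57; 3% of the post-interest balance is now below €40.00, so the flat €40.00 minimum applies from here.
From month 255 a fixed €40.00 at rate r clears €1,301.57 in 53 more payments. Total: 254 + 53 = 307 months.

307 months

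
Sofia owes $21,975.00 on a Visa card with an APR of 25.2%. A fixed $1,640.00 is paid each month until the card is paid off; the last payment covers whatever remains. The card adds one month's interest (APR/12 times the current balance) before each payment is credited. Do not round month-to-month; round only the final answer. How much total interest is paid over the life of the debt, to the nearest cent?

Monthly rate r = 25.2%/12 = 2.1% = 0.021.
Payoff takes n = ⌈−ln(1 − rB₀/P)/ln(1+r)⌉ = ⌈15.900⌉ = 16 payments; the last is $1,476.76.
Total paid = 15·$1,640.00 + $1,476.76 = $26,076.76.
Total interest = total paid − principal = $26,076.76 − $21,975.00 = $4,101.76.

$4,101.76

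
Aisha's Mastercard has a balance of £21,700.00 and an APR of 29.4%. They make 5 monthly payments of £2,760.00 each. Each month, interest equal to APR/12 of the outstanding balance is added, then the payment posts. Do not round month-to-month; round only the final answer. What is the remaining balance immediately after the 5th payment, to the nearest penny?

Monthly rate r = 29.4%/12 = 2.45% = 0.0245.
Each month: B ← B·(1+r) − £2,760.00.
Month 1: interest £531.65; balance after payment £19,471.65.
Month 2: interest £477.06; balance after payment £17,188.71.
Month 3: interest £421.12; balance after payment £14,849.83.
Month 4: interest £363.82; balance after payment £12,453.65.
Month 5: interest £305.11; balance after payment £9,998.76.

£9,998.76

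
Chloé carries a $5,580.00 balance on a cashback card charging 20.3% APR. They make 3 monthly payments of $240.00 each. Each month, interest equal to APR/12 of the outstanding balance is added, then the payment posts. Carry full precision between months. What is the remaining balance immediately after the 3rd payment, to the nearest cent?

Monthly rate r = 20.3%/12 = 1.69167% = 0.0169167.
Each month: B ← B·(1+r) − $240.00.
Month 1: interest $94.39; balance after payment $5,434.40.
Month 2: interest $91.93; balance after payment $5,286.33.
Month 3: interest $89.43; balance after payment $5,135.75.

$5,135.75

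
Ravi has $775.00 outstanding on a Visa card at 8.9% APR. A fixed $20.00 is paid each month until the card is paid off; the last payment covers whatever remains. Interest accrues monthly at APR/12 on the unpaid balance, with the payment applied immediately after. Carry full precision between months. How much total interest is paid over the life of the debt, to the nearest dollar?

Monthly rate r = 8.9%/12 = 0.741667% = 0.00741667.
Payoff takes n = ⌈−ln(1 − rB₀/P)/ln(1+r)⌉ = ⌈45.854⌉ = 46 payments; the last is $17.09.
Total paid = 45·$20.00 + $17.09 = $917.09.
Total interest = total paid − principal = $917.09 − $775.00 = $142.09.

$142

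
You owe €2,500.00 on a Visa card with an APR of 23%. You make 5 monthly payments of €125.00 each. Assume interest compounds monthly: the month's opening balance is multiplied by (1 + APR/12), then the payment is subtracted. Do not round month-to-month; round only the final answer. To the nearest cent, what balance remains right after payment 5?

€2,099.52

Monthly rate r = 23%/12 = 1.91667% = 0.0191667.
Each month: B ← B·(1+r) − €125.00.
Month 1: interest €47.92; balance after payment €2,422.92.
Month 2: interest €46.44; balance after payment €2,344.36.
Month 3: interest €44.93; balance after payment €2,264.29.
Month 4: interest €43.40; balance after payment €2,182.69.
Month 5: interest €41.83; balance after payment €2,099.52.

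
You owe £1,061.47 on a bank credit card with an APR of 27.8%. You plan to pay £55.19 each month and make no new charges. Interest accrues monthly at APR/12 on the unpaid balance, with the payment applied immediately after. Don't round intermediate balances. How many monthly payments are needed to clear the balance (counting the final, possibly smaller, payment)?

26 months

Monthly rate r = 27.8%/12 = 2.31667% = 0.0231667.
Recurrence: B ← B·(1+r) − £55.19.
Month 1: interest £24.59; balance after payment £1,030.87.
Month 2: interest £23.88; balance after payment £999.56.
Closed form: n = −ln(1 − rB₀/P)/ln(1+r) = −ln(0.55444)/ln(1.02317) ≈ 25.753, so the balance reaches zero during payment 26.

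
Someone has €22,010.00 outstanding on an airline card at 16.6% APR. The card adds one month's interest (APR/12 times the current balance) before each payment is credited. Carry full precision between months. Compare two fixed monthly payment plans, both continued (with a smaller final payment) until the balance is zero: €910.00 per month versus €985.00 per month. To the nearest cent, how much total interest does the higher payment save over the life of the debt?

€470.87

Monthly rate r = 16.6%/12 = 1.38333% = 0.0138333.
At €910.00/mo: n = ⌈−ln(1 − rB₀/P)/ln(1+r)⌉ = 30 payments (last €592.65); total interest = total paid − €22,010.00 = €4,972.65.
At €985.00/mo: 27 payments (last €901.78); total interest €4,501.78.
Interest saved = €4,972.65 − €4,501.78 = €470.87.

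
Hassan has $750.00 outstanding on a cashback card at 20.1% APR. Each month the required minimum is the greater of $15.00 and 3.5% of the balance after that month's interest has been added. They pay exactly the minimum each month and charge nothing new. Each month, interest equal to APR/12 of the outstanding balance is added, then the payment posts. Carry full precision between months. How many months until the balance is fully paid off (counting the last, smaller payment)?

69 months

Monthly rate r = 20.1%/12 = 1.675% = 0.01675.
While 3.5% of the post-interest balance exceeds $15.00, each month B ← (B·(1+r))·(1 − 0.035), i.e. B shrinks by the factor (1+r)·0.965 = 0.98116.
This holds for months 1–31. Entering month 32 the balance is $415.96; 3.5% of the post-interest balance is now below $15.00, so the flat $15.00 minimum applies from here.
From month 32 a fixed $15.00 at rate r clears $415.96 in 38 more payments. Total: 31 + 38 = 69 months.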